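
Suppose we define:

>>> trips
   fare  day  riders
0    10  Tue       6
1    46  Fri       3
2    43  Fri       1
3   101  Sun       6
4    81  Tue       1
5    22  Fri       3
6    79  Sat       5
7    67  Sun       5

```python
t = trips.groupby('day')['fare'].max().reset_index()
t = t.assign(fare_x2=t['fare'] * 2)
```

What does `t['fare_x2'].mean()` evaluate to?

153.5

group by day, max of fare:
day
Fri     46
Sat     79
Sun    101
Tue     81
Name: fare, dtype: int64
reset_index():
   day  fare
0  Fri    46
1  Sat    79
2  Sun   101
3  Tue    81
add column fare_x2 = t['fare'] * 2:
   day  fare  fare_x2
0  Fri    46       92
1  Sat    79      158
2  Sun   101      202
3  Tue    81      162
Reading off the mean of column 'fare_x2', we get 153.5.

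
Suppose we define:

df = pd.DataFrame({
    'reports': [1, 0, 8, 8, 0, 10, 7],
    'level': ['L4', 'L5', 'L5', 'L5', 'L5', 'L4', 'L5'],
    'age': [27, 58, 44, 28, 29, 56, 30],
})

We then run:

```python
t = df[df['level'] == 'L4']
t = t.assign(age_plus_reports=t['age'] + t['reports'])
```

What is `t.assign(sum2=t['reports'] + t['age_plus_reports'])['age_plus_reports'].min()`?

28

filter rows where level == 'L4':
   reports level  age
0        1    L4   27
5       10    L4   56
add column age_plus_reports = t['age'] + t['reports']:
   reports level  age  age_plus_reports
0        1    L4   27                28
5       10    L4   56                66
add column sum2 = t['reports'] + t['age_plus_reports']:
   reports level  age  age_plus_reports  sum2
0        1    L4   27                28    29
5       10    L4   56                66    76
Taking the min of column 'age_plus_reports' gives 28.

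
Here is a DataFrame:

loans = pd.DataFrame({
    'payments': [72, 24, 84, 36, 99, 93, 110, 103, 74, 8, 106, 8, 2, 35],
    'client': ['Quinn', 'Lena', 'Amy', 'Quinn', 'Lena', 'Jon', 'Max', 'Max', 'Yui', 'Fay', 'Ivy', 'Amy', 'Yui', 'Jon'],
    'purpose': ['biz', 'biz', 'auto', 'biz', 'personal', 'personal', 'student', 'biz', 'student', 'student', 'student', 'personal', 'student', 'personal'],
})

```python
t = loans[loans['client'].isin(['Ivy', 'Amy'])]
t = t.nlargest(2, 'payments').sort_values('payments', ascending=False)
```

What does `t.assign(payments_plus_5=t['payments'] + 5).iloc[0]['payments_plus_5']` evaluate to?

111

filter rows where client in ['Ivy', 'Amy']:
    payments client   purpose
2         84    Amy      auto
10       106    Ivy   student
11         8    Amy  personal
take 2 rows with largest payments:
    payments client  purpose
10       106    Ivy  student
2         84    Amy     auto
sort by payments descending:
    payments client  purpose
10       106    Ivy  student
2         84    Amy     auto
add column payments_plus_5 = t['payments'] + 5:
    payments client  purpose  payments_plus_5
10       106    Ivy  student              111
2         84    Amy     auto               89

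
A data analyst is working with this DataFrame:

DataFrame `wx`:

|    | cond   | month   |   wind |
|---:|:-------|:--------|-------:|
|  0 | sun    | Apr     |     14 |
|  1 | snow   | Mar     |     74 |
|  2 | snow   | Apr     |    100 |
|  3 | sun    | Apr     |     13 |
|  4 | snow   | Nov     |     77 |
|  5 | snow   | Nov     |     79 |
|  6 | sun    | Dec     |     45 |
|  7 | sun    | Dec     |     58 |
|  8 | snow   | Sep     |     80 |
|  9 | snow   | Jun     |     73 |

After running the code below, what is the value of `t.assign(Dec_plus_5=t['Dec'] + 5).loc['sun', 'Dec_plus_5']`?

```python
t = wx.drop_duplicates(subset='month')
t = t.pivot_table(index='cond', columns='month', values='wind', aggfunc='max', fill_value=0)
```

drop duplicate month (keep=first):
   cond month  wind
0   sun   Apr    14
1  snow   Mar    74
4  snow   Nov    77
6   sun   Dec    45
8  snow   Sep    80
9  snow   Jun    73
pivot: rows=cond, cols=month, max(wind):
month  Apr  Dec  Jun  Mar  Nov  Sep
cond                               
snow     0    0   73   74   77   80
sun     14   45    0    0    0    0
add column Dec_plus_5 = t['Dec'] + 5:
month  Apr  Dec  Jun  Mar  Nov  Sep  Dec_plus_5
cond                                           
snow     0    0   73   74   77   80           5
sun     14   45    0    0    0    0          50
So loc['sun', 'Dec_plus_5'] = 50.

50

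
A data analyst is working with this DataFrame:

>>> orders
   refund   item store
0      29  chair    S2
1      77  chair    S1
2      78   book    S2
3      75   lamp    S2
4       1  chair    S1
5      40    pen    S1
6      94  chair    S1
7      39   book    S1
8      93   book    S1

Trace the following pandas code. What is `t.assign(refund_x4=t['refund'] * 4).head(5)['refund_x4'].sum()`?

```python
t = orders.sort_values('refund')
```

sort by refund:
   refund   item store
4       1  chair    S1
0      29  chair    S2
7      39   book    S1
5      40    pen    S1
3      75   lamp    S2
1      77  chair    S1
2      78   book    S2
8      93   book    S1
6      94  chair    S1
add column refund_x4 = t['refund'] * 4:
   refund   item store  refund_x4
4       1  chair    S1          4
0      29  chair    S2        116
7      39   book    S1        156
5      40    pen    S1        160
3      75   lamp    S2        300
1      77  chair    S1        308
2      78   book    S2        312
8      93   book    S1        372
6      94  chair    S1        376
take first 5 rows:
   refund   item store  refund_x4
4       1  chair    S1          4
0      29  chair    S2        116
7      39   book    S1        156
5      40    pen    S1        160
3      75   lamp    S2        300
Then the sum of column 'refund_x4': 736

736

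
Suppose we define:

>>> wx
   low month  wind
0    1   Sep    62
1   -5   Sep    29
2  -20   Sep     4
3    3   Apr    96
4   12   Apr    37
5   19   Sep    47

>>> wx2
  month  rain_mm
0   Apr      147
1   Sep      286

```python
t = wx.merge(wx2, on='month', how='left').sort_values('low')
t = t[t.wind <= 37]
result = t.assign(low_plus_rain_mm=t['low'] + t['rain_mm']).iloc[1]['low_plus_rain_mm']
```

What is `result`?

281

merge on 'month' (how='left') → 6 rows:
   low month  wind  rain_mm
0    1   Sep    62      286
1   -5   Sep    29      286
2  -20   Sep     4      286
3    3   Apr    96      147
4   12   Apr    37      147
5   19   Sep    47      286
sort by low:
   low month  wind  rain_mm
2  -20   Sep     4      286
1   -5   Sep    29      286
0    1   Sep    62      286
3    3   Apr    96      147
4   12   Apr    37      147
5   19   Sep    47      286
filter rows where wind <= 37:
   low month  wind  rain_mm
2  -20   Sep     4      286
1   -5   Sep    29      286
4   12   Apr    37      147
add column low_plus_rain_mm = t['low'] + t['rain_mm']:
   low month  wind  rain_mm  low_plus_rain_mm
2  -20   Sep     4      286               266
1   -5   Sep    29      286               281
4   12   Apr    37      147               159
Reading off the value at position 1, column 'low_plus_rain_mm', we get 281.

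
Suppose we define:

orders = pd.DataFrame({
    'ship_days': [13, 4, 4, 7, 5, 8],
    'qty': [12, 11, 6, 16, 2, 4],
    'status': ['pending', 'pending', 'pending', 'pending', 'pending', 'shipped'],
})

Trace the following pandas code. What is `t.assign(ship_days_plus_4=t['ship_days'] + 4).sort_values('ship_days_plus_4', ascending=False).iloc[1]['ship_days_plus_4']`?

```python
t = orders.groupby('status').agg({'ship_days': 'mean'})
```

10.6

group by status, mean of ship_days:
         ship_days
status            
pending        6.6
shipped        8.0
add column ship_days_plus_4 = t['ship_days'] + 4:
         ship_days  ship_days_plus_4
status                              
pending        6.6              10.6
shipped        8.0              12.0
sort by ship_days_plus_4 descending:
         ship_days  ship_days_plus_4
status                              
shipped        8.0              12.0
pending        6.6              10.6
Then the value at position 1, column 'ship_days_plus_4': 10.6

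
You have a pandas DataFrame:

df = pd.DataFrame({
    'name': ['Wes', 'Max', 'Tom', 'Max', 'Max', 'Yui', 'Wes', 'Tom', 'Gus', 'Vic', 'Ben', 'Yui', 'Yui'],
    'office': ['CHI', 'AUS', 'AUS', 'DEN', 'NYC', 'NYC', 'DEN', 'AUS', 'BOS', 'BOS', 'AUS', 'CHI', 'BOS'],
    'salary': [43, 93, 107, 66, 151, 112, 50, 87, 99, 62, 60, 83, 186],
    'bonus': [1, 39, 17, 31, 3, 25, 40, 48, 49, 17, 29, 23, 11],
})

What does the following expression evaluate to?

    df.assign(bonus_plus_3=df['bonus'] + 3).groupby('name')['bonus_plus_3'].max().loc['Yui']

add column bonus_plus_3 = df['bonus'] + 3:
   name office  salary  bonus  bonus_plus_3
0   Wes    CHI      43      1             4
1   Max    AUS      93     39            42
2   Tom    AUS     107     17            20
3   Max    DEN      66     31            34
4   Max    NYC     151      3             6
5   Yui    NYC     112     25            28
6   Wes    DEN      50     40            43
7   Tom    AUS      87     48            51
8   Gus    BOS      99     49            52
9   Vic    BOS      62     17            20
10  Ben    AUS      60     29            32
11  Yui    CHI      83     23            26
12  Yui    BOS     186     11            14
group by name, max of bonus_plus_3:
name
Ben    32
Gus    52
Max    42
Tom    51
Vic    20
Wes    43
Yui    28
Name: bonus_plus_3, dtype: int64
The value at index 'Yui' is 28.

28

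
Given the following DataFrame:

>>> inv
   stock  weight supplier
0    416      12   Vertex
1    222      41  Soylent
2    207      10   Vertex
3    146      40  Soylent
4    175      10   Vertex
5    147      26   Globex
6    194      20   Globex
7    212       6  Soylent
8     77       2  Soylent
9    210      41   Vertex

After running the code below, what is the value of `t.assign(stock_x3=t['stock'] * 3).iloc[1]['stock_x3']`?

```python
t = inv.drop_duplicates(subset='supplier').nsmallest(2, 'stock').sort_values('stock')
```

666

drop duplicate supplier (keep=first):
   stock  weight supplier
0    416      12   Vertex
1    222      41  Soylent
5    147      26   Globex
take 2 rows with smallest stock:
   stock  weight supplier
5    147      26   Globex
1    222      41  Soylent
sort by stock:
   stock  weight supplier
5    147      26   Globex
1    222      41  Soylent
add column stock_x3 = t['stock'] * 3:
   stock  weight supplier  stock_x3
5    147      26   Globex       441
1    222      41  Soylent       666
So iloc[1]['stock_x3'] = 666.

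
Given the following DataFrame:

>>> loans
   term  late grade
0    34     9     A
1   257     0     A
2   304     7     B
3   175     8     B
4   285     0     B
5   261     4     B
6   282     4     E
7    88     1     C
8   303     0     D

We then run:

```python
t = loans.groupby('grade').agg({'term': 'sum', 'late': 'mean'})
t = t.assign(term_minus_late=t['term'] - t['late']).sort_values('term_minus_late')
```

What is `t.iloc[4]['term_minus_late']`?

group by grade: sum(term), mean(late):
       term  late
grade            
A       291  4.50
B      1025  4.75
C        88  1.00
D       303  0.00
E       282  4.00
add column term_minus_late = t['term'] - t['late']:
       term  late  term_minus_late
grade                             
A       291  4.50           286.50
B      1025  4.75          1020.25
C        88  1.00            87.00
D       303  0.00           303.00
E       282  4.00           278.00
sort by term_minus_late:
       term  late  term_minus_late
grade                             
C        88  1.00            87.00
E       282  4.00           278.00
A       291  4.50           286.50
D       303  0.00           303.00
B      1025  4.75          1020.25
So iloc[4]['term_minus_late'] = 1020.25.

1020.25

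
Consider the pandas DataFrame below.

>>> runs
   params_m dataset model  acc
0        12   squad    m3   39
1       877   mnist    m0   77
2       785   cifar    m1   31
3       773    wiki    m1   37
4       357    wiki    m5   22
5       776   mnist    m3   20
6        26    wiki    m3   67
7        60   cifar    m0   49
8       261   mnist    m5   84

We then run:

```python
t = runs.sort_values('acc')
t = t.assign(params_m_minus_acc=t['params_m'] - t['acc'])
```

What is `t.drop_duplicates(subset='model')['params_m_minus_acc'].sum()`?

sort by acc:
   params_m dataset model  acc
5       776   mnist    m3   20
4       357    wiki    m5   22
2       785   cifar    m1   31
3       773    wiki    m1   37
0        12   squad    m3   39
7        60   cifar    m0   49
6        26    wiki    m3   67
1       877   mnist    m0   77
8       261   mnist    m5   84
add column params_m_minus_acc = t['params_m'] - t['acc']:
   params_m dataset model  acc  params_m_minus_acc
5       776   mnist    m3   20                 756
4       357    wiki    m5   22                 335
2       785   cifar    m1   31                 754
3       773    wiki    m1   37                 736
0        12   squad    m3   39                 -27
7        60   cifar    m0   49                  11
6        26    wiki    m3   67                 -41
1       877   mnist    m0   77                 800
8       261   mnist    m5   84                 177
drop duplicate model (keep=first):
   params_m dataset model  acc  params_m_minus_acc
5       776   mnist    m3   20                 756
4       357    wiki    m5   22                 335
2       785   cifar    m1   31                 754
7        60   cifar    m0   49                  11
The sum of column 'params_m_minus_acc' is 1856.

1856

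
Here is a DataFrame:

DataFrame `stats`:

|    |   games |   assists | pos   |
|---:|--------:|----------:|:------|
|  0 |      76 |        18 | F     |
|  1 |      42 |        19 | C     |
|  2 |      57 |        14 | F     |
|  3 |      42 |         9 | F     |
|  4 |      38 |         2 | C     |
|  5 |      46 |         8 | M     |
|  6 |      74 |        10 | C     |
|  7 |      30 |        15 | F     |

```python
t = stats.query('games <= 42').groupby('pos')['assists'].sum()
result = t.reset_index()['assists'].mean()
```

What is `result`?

filter rows where games <= 42:
   games  assists pos
1     42       19   C
3     42        9   F
4     38        2   C
7     30       15   F
group by pos, sum of assists:
pos
C    21
F    24
Name: assists, dtype: int64
reset_index():
  pos  assists
0   C       21
1   F       24

22.5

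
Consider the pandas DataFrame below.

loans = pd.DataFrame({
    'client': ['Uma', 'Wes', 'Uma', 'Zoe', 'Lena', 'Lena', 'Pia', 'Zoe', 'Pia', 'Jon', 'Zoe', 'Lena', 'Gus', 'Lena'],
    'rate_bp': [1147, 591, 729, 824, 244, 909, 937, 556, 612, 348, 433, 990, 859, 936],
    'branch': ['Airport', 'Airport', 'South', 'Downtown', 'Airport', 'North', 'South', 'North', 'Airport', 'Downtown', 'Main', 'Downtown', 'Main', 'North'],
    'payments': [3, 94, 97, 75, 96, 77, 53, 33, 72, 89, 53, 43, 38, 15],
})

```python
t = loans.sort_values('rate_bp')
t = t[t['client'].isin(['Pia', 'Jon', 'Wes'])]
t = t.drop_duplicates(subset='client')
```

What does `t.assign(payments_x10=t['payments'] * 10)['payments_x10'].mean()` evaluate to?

850.0

sort by rate_bp:
   client  rate_bp    branch  payments
4    Lena      244   Airport        96
9     Jon      348  Downtown        89
10    Zoe      433      Main        53
7     Zoe      556     North        33
1     Wes      591   Airport        94
8     Pia      612   Airport        72
2     Uma      729     South        97
3     Zoe      824  Downtown        75
12    Gus      859      Main        38
5    Lena      909     North        77
13   Lena      936     North        15
6     Pia      937     South        53
11   Lena      990  Downtown        43
0     Uma     1147   Airport         3
filter rows where client in ['Pia', 'Jon', 'Wes']:
  client  rate_bp    branch  payments
9    Jon      348  Downtown        89
1    Wes      591   Airport        94
8    Pia      612   Airport        72
6    Pia      937     South        53
drop duplicate client (keep=first):
  client  rate_bp    branch  payments
9    Jon      348  Downtown        89
1    Wes      591   Airport        94
8    Pia      612   Airport        72
add column payments_x10 = t['payments'] * 10:
  client  rate_bp    branch  payments  payments_x10
9    Jon      348  Downtown        89           890
1    Wes      591   Airport        94           940
8    Pia      612   Airport        72           720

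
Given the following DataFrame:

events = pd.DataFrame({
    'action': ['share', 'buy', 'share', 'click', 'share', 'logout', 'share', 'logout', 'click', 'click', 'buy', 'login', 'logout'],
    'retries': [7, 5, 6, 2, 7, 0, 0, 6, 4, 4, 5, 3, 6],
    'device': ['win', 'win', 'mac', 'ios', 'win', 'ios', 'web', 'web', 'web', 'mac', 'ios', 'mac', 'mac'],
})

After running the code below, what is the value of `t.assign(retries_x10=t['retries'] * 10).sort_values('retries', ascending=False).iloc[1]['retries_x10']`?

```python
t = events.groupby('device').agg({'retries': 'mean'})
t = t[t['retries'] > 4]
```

group by device, mean of retries:
         retries
device          
ios     2.333333
mac     4.750000
web     3.333333
win     6.333333
filter rows where retries > 4:
         retries
device          
mac     4.750000
win     6.333333
add column retries_x10 = t['retries'] * 10:
         retries  retries_x10
device                       
mac     4.750000    47.500000
win     6.333333    63.333333
sort by retries descending:
         retries  retries_x10
device                       
win     6.333333    63.333333
mac     4.750000    47.500000

47.5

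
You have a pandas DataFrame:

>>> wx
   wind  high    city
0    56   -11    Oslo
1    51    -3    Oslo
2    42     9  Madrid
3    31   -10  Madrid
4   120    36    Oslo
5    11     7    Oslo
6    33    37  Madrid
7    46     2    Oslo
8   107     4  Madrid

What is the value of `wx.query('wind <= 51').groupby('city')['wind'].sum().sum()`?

filter rows where wind <= 51:
   wind  high    city
1    51    -3    Oslo
2    42     9  Madrid
3    31   -10  Madrid
5    11     7    Oslo
6    33    37  Madrid
7    46     2    Oslo
group by city, sum of wind:
city
Madrid    106
Oslo      108
Name: wind, dtype: int64
Then the sum of the resulting series: 214

214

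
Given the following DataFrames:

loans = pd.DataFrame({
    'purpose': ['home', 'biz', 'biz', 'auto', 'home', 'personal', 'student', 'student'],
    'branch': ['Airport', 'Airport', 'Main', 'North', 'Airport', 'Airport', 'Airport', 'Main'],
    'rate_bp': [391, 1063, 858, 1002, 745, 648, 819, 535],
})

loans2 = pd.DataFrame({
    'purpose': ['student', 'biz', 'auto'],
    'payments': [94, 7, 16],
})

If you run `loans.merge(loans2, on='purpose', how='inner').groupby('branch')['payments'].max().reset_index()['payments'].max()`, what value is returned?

94

merge on 'purpose' (how='inner') → 5 rows:
   purpose   branch  rate_bp  payments
0      biz  Airport     1063         7
1      biz     Main      858         7
2     auto    North     1002        16
3  student  Airport      819        94
4  student     Main      535        94
group by branch, max of payments:
branch
Airport    94
Main       94
North      16
Name: payments, dtype: int64
reset_index():
    branch  payments
0  Airport        94
1     Main        94
2    North        16
The max of column 'payments' is 94.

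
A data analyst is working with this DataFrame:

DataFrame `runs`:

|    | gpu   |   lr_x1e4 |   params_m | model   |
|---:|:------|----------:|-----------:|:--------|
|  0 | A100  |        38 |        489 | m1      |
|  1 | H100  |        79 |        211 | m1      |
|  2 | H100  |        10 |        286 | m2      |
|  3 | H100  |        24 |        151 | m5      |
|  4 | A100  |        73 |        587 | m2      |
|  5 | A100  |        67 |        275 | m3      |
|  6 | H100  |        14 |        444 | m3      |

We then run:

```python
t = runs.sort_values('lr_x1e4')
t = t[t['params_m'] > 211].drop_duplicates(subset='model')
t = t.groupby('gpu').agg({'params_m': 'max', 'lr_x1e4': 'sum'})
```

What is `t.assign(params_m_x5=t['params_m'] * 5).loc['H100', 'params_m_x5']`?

sort by lr_x1e4:
    gpu  lr_x1e4  params_m model
2  H100       10       286    m2
6  H100       14       444    m3
3  H100       24       151    m5
0  A100       38       489    m1
5  A100       67       275    m3
4  A100       73       587    m2
1  H100       79       211    m1
filter rows where params_m > 211:
    gpu  lr_x1e4  params_m model
2  H100       10       286    m2
6  H100       14       444    m3
0  A100       38       489    m1
5  A100       67       275    m3
4  A100       73       587    m2
drop duplicate model (keep=first):
    gpu  lr_x1e4  params_m model
2  H100       10       286    m2
6  H100       14       444    m3
0  A100       38       489    m1
group by gpu: max(params_m), sum(lr_x1e4):
      params_m  lr_x1e4
gpu                    
A100       489       38
H100       444       24
add column params_m_x5 = t['params_m'] * 5:
      params_m  lr_x1e4  params_m_x5
gpu                                 
A100       489       38         2445
H100       444       24         2220
The value at row 'H100', column 'params_m_x5' is 2220.

2220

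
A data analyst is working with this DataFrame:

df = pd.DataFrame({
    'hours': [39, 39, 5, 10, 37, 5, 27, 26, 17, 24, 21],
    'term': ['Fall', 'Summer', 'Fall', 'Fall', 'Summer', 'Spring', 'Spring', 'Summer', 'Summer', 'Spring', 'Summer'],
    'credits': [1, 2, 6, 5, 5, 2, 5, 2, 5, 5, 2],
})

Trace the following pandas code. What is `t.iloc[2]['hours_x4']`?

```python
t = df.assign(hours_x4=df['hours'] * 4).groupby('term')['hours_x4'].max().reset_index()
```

add column hours_x4 = df['hours'] * 4:
    hours    term  credits  hours_x4
0      39    Fall        1       156
1      39  Summer        2       156
2       5    Fall        6        20
3      10    Fall        5        40
4      37  Summer        5       148
5       5  Spring        2        20
6      27  Spring        5       108
7      26  Summer        2       104
8      17  Summer        5        68
9      24  Spring        5        96
10     21  Summer        2        84
group by term, max of hours_x4:
term
Fall      156
Spring    108
Summer    156
Name: hours_x4, dtype: int64
reset_index():
     term  hours_x4
0    Fall       156
1  Spring       108
2  Summer       156
Then the value at position 2, column 'hours_x4': 156

156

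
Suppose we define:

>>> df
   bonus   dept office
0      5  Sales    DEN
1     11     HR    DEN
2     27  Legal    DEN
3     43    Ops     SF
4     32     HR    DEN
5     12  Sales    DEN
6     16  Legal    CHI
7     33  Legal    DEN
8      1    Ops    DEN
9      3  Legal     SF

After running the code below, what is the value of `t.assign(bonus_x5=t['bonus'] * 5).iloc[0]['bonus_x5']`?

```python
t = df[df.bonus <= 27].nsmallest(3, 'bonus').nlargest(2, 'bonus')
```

filter rows where bonus <= 27:
   bonus   dept office
0      5  Sales    DEN
1     11     HR    DEN
2     27  Legal    DEN
5     12  Sales    DEN
6     16  Legal    CHI
8      1    Ops    DEN
9      3  Legal     SF
take 3 rows with smallest bonus:
   bonus   dept office
8      1    Ops    DEN
9      3  Legal     SF
0      5  Sales    DEN
take 2 rows with largest bonus:
   bonus   dept office
0      5  Sales    DEN
9      3  Legal     SF
add column bonus_x5 = t['bonus'] * 5:
   bonus   dept office  bonus_x5
0      5  Sales    DEN        25
9      3  Legal     SF        15
value at position 0, column 'bonus_x5' → 25

25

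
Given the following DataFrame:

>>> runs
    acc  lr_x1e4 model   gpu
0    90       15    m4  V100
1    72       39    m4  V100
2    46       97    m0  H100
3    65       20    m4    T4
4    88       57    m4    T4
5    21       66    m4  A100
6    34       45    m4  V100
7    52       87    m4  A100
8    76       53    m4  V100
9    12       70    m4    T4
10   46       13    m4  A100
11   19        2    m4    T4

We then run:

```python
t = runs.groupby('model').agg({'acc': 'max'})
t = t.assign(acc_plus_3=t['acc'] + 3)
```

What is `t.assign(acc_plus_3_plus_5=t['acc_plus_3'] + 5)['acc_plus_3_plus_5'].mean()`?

group by model, max of acc:
       acc
model     
m0      46
m4      90
add column acc_plus_3 = t['acc'] + 3:
       acc  acc_plus_3
model                 
m0      46          49
m4      90          93
add column acc_plus_3_plus_5 = t['acc_plus_3'] + 5:
       acc  acc_plus_3  acc_plus_3_plus_5
model                                    
m0      46          49                 54
m4      90          93                 98

76.0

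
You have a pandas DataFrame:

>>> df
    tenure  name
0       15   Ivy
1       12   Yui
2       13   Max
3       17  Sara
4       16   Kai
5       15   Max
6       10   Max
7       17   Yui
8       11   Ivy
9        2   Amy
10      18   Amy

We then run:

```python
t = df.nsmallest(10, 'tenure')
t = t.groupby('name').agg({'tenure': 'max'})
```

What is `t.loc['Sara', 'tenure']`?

17

take 10 rows with smallest tenure:
   tenure  name
9       2   Amy
6      10   Max
8      11   Ivy
1      12   Yui
2      13   Max
0      15   Ivy
5      15   Max
4      16   Kai
3      17  Sara
7      17   Yui
group by name, max of tenure:
      tenure
name        
Amy        2
Ivy       15
Kai       16
Max       15
Sara      17
Yui       17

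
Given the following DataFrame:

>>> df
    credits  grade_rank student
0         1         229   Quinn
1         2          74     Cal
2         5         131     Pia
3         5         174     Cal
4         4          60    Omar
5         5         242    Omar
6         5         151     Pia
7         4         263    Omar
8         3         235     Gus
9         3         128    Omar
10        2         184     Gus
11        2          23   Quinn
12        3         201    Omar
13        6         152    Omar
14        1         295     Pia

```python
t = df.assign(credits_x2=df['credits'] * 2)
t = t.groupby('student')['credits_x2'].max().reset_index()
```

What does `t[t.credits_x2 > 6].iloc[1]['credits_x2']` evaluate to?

12

add column credits_x2 = df['credits'] * 2:
    credits  grade_rank student  credits_x2
0         1         229   Quinn           2
1         2          74     Cal           4
2         5         131     Pia          10
3         5         174     Cal          10
4         4          60    Omar           8
5         5         242    Omar          10
6         5         151     Pia          10
7         4         263    Omar           8
8         3         235     Gus           6
9         3         128    Omar           6
10        2         184     Gus           4
11        2          23   Quinn           4
12        3         201    Omar           6
13        6         152    Omar          12
14        1         295     Pia           2
group by student, max of credits_x2:
student
Cal      10
Gus       6
Omar     12
Pia      10
Quinn     4
Name: credits_x2, dtype: int64
reset_index():
  student  credits_x2
0     Cal          10
1     Gus           6
2    Omar          12
3     Pia          10
4   Quinn           4
filter rows where credits_x2 > 6:
  student  credits_x2
0     Cal          10
2    Omar          12
3     Pia          10
The value at position 1, column 'credits_x2' is 12.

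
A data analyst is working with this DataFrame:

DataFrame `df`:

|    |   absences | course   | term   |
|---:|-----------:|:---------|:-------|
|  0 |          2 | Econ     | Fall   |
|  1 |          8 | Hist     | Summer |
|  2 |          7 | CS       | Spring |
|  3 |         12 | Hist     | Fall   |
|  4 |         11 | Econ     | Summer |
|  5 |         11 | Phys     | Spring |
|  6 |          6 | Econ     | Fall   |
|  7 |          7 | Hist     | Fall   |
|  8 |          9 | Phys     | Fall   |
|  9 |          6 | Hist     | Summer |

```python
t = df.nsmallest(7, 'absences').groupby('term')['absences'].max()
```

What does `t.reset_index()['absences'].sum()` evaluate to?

24

take 7 rows with smallest absences:
   absences course    term
0         2   Econ    Fall
6         6   Econ    Fall
9         6   Hist  Summer
2         7     CS  Spring
7         7   Hist    Fall
1         8   Hist  Summer
8         9   Phys    Fall
group by term, max of absences:
term
Fall      9
Spring    7
Summer    8
Name: absences, dtype: int64
reset_index():
     term  absences
0    Fall         9
1  Spring         7
2  Summer         8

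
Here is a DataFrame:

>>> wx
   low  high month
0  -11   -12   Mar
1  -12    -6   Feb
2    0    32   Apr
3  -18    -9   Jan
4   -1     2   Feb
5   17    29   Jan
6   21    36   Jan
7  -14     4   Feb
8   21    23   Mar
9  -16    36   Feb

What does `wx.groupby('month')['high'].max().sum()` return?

127

group by month, max of high:
month
Apr    32
Feb    36
Jan    36
Mar    23
Name: high, dtype: int64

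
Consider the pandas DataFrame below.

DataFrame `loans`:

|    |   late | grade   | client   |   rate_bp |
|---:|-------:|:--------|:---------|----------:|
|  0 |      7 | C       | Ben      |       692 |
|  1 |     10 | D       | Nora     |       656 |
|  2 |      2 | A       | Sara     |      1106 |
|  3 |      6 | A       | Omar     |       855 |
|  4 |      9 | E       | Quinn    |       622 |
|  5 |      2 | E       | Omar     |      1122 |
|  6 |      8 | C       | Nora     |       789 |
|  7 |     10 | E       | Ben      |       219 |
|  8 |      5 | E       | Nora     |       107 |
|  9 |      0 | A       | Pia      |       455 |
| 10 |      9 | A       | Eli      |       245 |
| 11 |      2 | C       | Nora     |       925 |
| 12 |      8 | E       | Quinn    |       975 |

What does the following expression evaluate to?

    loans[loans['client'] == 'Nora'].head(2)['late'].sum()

filter rows where client == 'Nora':
    late grade client  rate_bp
1     10     D   Nora      656
6      8     C   Nora      789
8      5     E   Nora      107
11     2     C   Nora      925
take first 2 rows:
   late grade client  rate_bp
1    10     D   Nora      656
6     8     C   Nora      789
So sum() = 18.

18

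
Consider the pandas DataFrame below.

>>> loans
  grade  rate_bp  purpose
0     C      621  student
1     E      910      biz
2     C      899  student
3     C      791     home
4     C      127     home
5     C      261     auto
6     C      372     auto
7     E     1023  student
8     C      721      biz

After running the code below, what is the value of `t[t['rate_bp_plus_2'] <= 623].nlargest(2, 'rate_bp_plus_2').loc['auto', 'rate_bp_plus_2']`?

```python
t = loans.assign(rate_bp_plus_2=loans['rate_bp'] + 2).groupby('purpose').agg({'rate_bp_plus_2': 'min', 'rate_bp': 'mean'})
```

add column rate_bp_plus_2 = loans['rate_bp'] + 2:
  grade  rate_bp  purpose  rate_bp_plus_2
0     C      621  student             623
1     E      910      biz             912
2     C      899  student             901
3     C      791     home             793
4     C      127     home             129
5     C      261     auto             263
6     C      372     auto             374
7     E     1023  student            1025
8     C      721      biz             723
group by purpose: min(rate_bp_plus_2), mean(rate_bp):
         rate_bp_plus_2     rate_bp
purpose                            
auto                263  316.500000
biz                 723  815.500000
home                129  459.000000
student             623  847.666667
filter rows where rate_bp_plus_2 <= 623:
         rate_bp_plus_2     rate_bp
purpose                            
auto                263  316.500000
home                129  459.000000
student             623  847.666667
take 2 rows with largest rate_bp_plus_2:
         rate_bp_plus_2     rate_bp
purpose                            
student             623  847.666667
auto                263  316.500000

263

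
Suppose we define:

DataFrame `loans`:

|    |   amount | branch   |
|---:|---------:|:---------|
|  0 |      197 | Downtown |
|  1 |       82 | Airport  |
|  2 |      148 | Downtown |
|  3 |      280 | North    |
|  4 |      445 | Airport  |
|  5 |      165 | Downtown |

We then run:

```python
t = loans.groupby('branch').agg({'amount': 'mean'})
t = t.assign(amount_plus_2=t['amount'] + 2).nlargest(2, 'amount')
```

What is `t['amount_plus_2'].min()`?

group by branch, mean of amount:
          amount
branch          
Airport    263.5
Downtown   170.0
North      280.0
add column amount_plus_2 = t['amount'] + 2:
          amount  amount_plus_2
branch                         
Airport    263.5          265.5
Downtown   170.0          172.0
North      280.0          282.0
take 2 rows with largest amount:
         amount  amount_plus_2
branch                        
North     280.0          282.0
Airport   263.5          265.5

265.5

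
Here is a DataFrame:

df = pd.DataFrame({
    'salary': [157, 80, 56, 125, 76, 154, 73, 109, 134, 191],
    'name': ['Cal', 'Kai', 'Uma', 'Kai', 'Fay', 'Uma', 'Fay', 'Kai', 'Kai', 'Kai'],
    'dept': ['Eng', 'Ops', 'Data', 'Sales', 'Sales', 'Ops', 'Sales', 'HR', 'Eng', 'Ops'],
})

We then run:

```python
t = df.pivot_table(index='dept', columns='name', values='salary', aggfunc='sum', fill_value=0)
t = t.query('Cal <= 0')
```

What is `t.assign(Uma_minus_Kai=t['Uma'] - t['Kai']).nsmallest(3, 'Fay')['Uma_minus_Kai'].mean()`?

pivot: rows=dept, cols=name, sum(salary):
name   Cal  Fay  Kai  Uma
dept                     
Data     0    0    0   56
Eng    157    0  134    0
HR       0    0  109    0
Ops      0    0  271  154
Sales    0  149  125    0
filter rows where Cal <= 0:
name   Cal  Fay  Kai  Uma
dept                     
Data     0    0    0   56
HR       0    0  109    0
Ops      0    0  271  154
Sales    0  149  125    0
add column Uma_minus_Kai = t['Uma'] - t['Kai']:
name   Cal  Fay  Kai  Uma  Uma_minus_Kai
dept                                    
Data     0    0    0   56             56
HR       0    0  109    0           -109
Ops      0    0  271  154           -117
Sales    0  149  125    0           -125
take 3 rows with smallest Fay:
name  Cal  Fay  Kai  Uma  Uma_minus_Kai
dept                                   
Data    0    0    0   56             56
HR      0    0  109    0           -109
Ops     0    0  271  154           -117
Hence -56.6666666667.

-56.6666666667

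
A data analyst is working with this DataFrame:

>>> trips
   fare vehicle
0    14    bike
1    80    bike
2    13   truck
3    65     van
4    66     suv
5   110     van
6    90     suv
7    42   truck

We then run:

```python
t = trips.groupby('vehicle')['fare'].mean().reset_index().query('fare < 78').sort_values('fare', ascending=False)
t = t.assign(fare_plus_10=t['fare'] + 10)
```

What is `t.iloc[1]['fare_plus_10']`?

37.5

group by vehicle, mean of fare:
vehicle
bike     47.0
suv      78.0
truck    27.5
van      87.5
Name: fare, dtype: float64
reset_index():
  vehicle  fare
0    bike  47.0
1     suv  78.0
2   truck  27.5
3     van  87.5
filter rows where fare < 78:
  vehicle  fare
0    bike  47.0
2   truck  27.5
sort by fare descending:
  vehicle  fare
0    bike  47.0
2   truck  27.5
add column fare_plus_10 = t['fare'] + 10:
  vehicle  fare  fare_plus_10
0    bike  47.0          57.0
2   truck  27.5          37.5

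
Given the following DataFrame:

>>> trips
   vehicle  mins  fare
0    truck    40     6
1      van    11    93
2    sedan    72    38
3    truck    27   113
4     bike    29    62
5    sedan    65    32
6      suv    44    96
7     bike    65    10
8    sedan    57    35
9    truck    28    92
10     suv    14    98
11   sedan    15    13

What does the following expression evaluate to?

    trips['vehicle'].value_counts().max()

4

value_counts of vehicle:
vehicle
sedan    4
truck    3
bike     2
suv      2
van      1
Name: count, dtype: int64
Taking the max of the resulting series gives 4.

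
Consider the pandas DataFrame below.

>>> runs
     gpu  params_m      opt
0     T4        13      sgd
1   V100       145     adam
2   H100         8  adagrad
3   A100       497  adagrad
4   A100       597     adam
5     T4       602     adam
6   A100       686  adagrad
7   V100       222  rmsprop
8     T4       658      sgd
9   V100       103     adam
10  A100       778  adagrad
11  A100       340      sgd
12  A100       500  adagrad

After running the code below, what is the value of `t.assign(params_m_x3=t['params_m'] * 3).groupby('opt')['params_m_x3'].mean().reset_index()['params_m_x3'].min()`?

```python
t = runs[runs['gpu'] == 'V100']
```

filter rows where gpu == 'V100':
    gpu  params_m      opt
1  V100       145     adam
7  V100       222  rmsprop
9  V100       103     adam
add column params_m_x3 = t['params_m'] * 3:
    gpu  params_m      opt  params_m_x3
1  V100       145     adam          435
7  V100       222  rmsprop          666
9  V100       103     adam          309
group by opt, mean of params_m_x3:
opt
adam       372.0
rmsprop    666.0
Name: params_m_x3, dtype: float64
reset_index():
       opt  params_m_x3
0     adam        372.0
1  rmsprop        666.0
Then the min of column 'params_m_x3': 372.0

372.0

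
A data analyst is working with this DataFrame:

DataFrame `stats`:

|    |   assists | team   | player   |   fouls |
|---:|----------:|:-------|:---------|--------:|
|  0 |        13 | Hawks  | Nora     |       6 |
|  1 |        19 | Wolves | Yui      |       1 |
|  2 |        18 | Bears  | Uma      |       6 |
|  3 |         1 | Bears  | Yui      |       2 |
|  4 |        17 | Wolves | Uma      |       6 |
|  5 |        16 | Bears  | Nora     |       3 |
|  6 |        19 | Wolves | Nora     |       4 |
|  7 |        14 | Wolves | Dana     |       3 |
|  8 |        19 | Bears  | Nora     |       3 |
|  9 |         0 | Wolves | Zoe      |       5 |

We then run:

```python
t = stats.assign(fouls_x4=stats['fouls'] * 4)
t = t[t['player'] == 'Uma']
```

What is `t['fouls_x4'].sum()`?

add column fouls_x4 = stats['fouls'] * 4:
   assists    team player  fouls  fouls_x4
0       13   Hawks   Nora      6        24
1       19  Wolves    Yui      1         4
2       18   Bears    Uma      6        24
3        1   Bears    Yui      2         8
4       17  Wolves    Uma      6        24
5       16   Bears   Nora      3        12
6       19  Wolves   Nora      4        16
7       14  Wolves   Dana      3        12
8       19   Bears   Nora      3        12
9        0  Wolves    Zoe      5        20
filter rows where player == 'Uma':
   assists    team player  fouls  fouls_x4
2       18   Bears    Uma      6        24
4       17  Wolves    Uma      6        24

48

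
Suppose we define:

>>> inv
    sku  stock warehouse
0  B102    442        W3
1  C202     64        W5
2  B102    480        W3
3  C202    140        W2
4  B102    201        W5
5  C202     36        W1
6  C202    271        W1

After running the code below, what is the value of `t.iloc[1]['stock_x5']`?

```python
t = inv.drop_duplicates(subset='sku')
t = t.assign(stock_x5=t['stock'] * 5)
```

drop duplicate sku (keep=first):
    sku  stock warehouse
0  B102    442        W3
1  C202     64        W5
add column stock_x5 = t['stock'] * 5:
    sku  stock warehouse  stock_x5
0  B102    442        W3      2210
1  C202     64        W5       320
Reading off the value at position 1, column 'stock_x5', we get 320.

320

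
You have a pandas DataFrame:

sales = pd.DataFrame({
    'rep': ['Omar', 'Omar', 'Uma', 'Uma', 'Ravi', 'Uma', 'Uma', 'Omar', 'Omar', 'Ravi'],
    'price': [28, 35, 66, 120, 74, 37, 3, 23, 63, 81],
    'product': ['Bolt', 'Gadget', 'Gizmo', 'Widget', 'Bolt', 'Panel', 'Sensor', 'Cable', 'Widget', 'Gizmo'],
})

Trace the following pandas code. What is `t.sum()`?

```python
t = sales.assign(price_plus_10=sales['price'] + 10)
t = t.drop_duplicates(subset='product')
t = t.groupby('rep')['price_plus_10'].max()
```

add column price_plus_10 = sales['price'] + 10:
    rep  price product  price_plus_10
0  Omar     28    Bolt             38
1  Omar     35  Gadget             45
2   Uma     66   Gizmo             76
3   Uma    120  Widget            130
4  Ravi     74    Bolt             84
5   Uma     37   Panel             47
6   Uma      3  Sensor             13
7  Omar     23   Cable             33
8  Omar     63  Widget             73
9  Ravi     81   Gizmo             91
drop duplicate product (keep=first):
    rep  price product  price_plus_10
0  Omar     28    Bolt             38
1  Omar     35  Gadget             45
2   Uma     66   Gizmo             76
3   Uma    120  Widget            130
5   Uma     37   Panel             47
6   Uma      3  Sensor             13
7  Omar     23   Cable             33
group by rep, max of price_plus_10:
rep
Omar     45
Uma     130
Name: price_plus_10, dtype: int64
Then the sum of the resulting series: 175

175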